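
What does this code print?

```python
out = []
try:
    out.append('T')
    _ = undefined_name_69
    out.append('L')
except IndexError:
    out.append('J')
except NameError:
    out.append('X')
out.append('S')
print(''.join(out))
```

Execution trace: 'T' (try body) → 'X' (except NameError) → 'S' (after the try/except). Output: TXS

Answer: TXS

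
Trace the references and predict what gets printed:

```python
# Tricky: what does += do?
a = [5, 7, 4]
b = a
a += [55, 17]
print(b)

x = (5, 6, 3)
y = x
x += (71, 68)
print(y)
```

Key concept: += behavior differs for mutable vs immutable.
Step by step:
`a = [5, 7, 4]` → a = [5, 7, 4]
`b = a` → b = [5, 7, 4] (same object as a)
`a += [55, 17]` → a = [5, 7, 4, 55, 17] (same object as b); b = [5, 7, 4, 55, 17] (same object as a)
`print(b)` → prints [5, 7, 4, 55, 17]
`x = (5, 6, 3)` → x = (5, 6, 3)
`y = x` → y = (5, 6, 3)
`x += (71, 68)` → x = (5, 6, 3, 71, 68)
`print(y)` → prints (5, 6, 3)

Answer:
[5, 7, 4, 55, 17]
(5, 6, 3)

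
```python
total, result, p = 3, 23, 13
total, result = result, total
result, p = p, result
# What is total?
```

Trace:
`total, result, p = 3, 23, 13` → total = 3; result = 23; p = 13
`total, result = result, total` → total = 23; result = 3
`result, p = p, result` → result = 13; p = 3
So total = 23

Answer: 23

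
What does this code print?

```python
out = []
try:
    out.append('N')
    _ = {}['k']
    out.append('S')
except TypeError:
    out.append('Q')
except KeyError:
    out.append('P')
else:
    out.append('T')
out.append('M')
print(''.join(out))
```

Execution trace: 'N' (try body) → 'P' (except KeyError) → 'M' (after the try/except). Output: NPM

Answer: NPM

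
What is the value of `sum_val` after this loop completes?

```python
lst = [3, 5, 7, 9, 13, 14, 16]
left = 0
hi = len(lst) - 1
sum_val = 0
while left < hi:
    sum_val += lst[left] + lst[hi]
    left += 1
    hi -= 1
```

Sum of pairs from ends
`sum_val` takes the values: 0 → 19 → 38 → 58

Answer: 58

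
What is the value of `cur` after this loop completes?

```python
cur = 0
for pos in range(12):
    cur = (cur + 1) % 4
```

Increment mod 4, 12 times = 0
`cur` takes the values: 0 → 1 → 2 → 3 → 0 → 1 → 2 → 3 → 0 → 1 → 2 → 3 → 0

Answer: 0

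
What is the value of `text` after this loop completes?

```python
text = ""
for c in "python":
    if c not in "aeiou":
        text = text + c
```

Remove vowels from 'python'
`text` takes the values: "" → "p" → "py" → "pyt" → "pyth" → "pythn"

Answer: "pythn"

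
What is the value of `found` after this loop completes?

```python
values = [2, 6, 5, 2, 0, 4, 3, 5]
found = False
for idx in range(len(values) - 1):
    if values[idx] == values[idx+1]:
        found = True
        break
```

Check consecutive duplicates in [2, 6, 5, 2, 0, 4, 3, 5]
`found` takes the values: False

Answer: False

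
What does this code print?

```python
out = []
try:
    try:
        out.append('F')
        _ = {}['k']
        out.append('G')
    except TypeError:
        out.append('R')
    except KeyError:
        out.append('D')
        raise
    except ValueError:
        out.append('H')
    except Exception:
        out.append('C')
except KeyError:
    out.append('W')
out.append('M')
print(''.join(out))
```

Execution trace: 'F' (try body) → 'D' (except KeyError) → 'W' (outer except KeyError) → 'M' (after the try/except). Output: FDWM

Answer: FDWM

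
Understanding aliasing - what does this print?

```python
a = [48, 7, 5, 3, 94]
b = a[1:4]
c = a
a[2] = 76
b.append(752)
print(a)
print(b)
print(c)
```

Key concept: slice vs alias.
Step by step:
`a = [48, 7, 5, 3, 94]` → a = [48, 7, 5, 3, 94]
`b = a[1:4]` → b = [7, 5, 3]
`c = a` → c = [48, 7, 5, 3, 94] (same object as a)
`a[2] = 76` → a = [48, 7, 76, 3, 94] (same object as c); c = [48, 7, 76, 3, 94] (same object as a)
`b.append(752)` → b = [7, 5, 3, 752]
`print(a)` → prints [48, 7, 76, 3, 94]
`print(b)` → prints [7, 5, 3, 752]
`print(c)` → prints [48, 7, 76, 3, 94]

Answer:
[48, 7, 76, 3, 94]
[7, 5, 3, 752]
[48, 7, 76, 3, 94]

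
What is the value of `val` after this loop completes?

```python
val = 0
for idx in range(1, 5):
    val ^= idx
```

XOR of 1 to 4
`val` takes the values: 0 → 1 → 3 → 0 → 4

Answer: 4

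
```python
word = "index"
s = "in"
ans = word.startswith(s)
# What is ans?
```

Trace:
`word = "index"` → word = 'index'
`s = "in"` → s = 'in'
`ans = word.startswith(s)` → ans = True
So ans = True

Answer: True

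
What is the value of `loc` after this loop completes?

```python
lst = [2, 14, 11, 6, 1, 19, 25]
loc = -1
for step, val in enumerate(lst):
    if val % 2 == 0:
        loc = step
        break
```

First even number index in [2, 14, 11, 6, 1, 19, 25]
`loc` takes the values: -1 → 0

Answer: 0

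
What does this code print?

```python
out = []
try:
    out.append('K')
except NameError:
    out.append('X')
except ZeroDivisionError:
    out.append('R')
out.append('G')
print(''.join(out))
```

Execution trace: 'K' (try body, no exception) → 'G' (after the try/except). Output: KG

Answer: KG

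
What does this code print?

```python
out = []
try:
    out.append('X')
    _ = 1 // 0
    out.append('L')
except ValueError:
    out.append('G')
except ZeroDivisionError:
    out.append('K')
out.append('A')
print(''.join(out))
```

Execution trace: 'X' (try body) → 'K' (except ZeroDivisionError) → 'A' (after the try/except). Output: XKA

Answer: XKA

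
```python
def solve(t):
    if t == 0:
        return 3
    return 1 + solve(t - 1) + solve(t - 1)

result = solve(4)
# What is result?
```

solve(t) = 1 + 2·solve(t-1), solve(0)=3. Closed form: (3+1)·2^4 - 1 = 63.

Answer: 63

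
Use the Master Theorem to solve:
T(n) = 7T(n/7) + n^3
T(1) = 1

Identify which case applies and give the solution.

a=7, b=7, f(n)=n^3. log_7(7) = 1. Since c=3 > 1 and the regularity condition holds (7(n/7)^3 = (7/7^3)n^3 with 7/7^3 < 1), Case 3 applies: T(n) = Θ(f(n)) = O(n^3).

Answer: O(n^3) - Case 3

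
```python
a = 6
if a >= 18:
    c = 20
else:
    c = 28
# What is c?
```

Trace:
`a = 6` → a = 6
`if a >= 18: ...` → a >= 18 is False, take else branch → c = 28
So c = 28

Answer: 28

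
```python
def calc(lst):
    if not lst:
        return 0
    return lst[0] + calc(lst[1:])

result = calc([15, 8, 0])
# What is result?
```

15 + 8 + 0 + 0 = 23

Answer: 23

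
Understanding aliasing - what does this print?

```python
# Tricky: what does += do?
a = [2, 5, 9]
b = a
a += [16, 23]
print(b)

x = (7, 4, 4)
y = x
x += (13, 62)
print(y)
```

Key concept: += behavior differs for mutable vs immutable.
Step by step:
`a = [2, 5, 9]` → a = [2, 5, 9]
`b = a` → b = [2, 5, 9] (same object as a)
`a += [16, 23]` → a = [2, 5, 9, 16, 23] (same object as b); b = [2, 5, 9, 16, 23] (same object as a)
`print(b)` → prints [2, 5, 9, 16, 23]
`x = (7, 4, 4)` → x = (7, 4, 4)
`y = x` → y = (7, 4, 4)
`x += (13, 62)` → x = (7, 4, 4, 13, 62)
`print(y)` → prints (7, 4, 4)

Answer:
[2, 5, 9, 16, 23]
(7, 4, 4)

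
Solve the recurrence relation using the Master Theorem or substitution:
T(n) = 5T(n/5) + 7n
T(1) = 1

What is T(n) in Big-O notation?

By Master Theorem: a=5, b=5, f(n)=7n. Since log_5(5) = 1 and f(n) = Θ(n^1), Case 2 applies. T(n) = O(n log n).

Answer: O(n log n)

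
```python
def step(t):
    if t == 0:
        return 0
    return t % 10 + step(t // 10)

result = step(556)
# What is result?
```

Sum of digits of 556: 6 + 5 + 5 = 16

Answer: 16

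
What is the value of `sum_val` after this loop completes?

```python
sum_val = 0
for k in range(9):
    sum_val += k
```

Sum of 0 to 8 = 36
`sum_val` takes the values: 0 → 1 → 3 → 6 → 10 → 15 → 21 → 28 → 36

Answer: 36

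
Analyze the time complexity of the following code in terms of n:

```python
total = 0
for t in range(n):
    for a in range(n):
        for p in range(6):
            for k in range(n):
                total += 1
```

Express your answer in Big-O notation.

Each loop level contributes: n × n × 1 × n. Multiplying the contributions gives O(n^3).

Answer: O(n^3)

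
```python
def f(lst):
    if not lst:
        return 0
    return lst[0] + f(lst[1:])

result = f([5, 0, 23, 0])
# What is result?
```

5 + 0 + 23 + 0 + 0 = 28

Answer: 28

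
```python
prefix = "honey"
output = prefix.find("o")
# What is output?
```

Trace:
`prefix = "honey"` → prefix = 'honey'
`output = prefix.find("o")` → output = 1
So output = 1

Answer: 1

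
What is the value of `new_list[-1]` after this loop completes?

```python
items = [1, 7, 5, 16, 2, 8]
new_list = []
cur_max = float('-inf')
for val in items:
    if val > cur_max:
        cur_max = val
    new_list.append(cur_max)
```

Running max ends at 16
`new_list` takes the values: [] → [1] → [1, 7] → [1, 7, 7] → [1, 7, 7, 16] → [1, 7, 7, 16, 16] → [1, 7, 7, 16, 16, 16]
So `new_list[-1]` = 16

Answer: 16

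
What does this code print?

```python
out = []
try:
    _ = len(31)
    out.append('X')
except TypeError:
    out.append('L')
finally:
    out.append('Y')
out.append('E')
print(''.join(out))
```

Execution trace: 'L' (except TypeError) → 'Y' (finally) → 'E' (after the try/except). Output: LYE

Answer: LYE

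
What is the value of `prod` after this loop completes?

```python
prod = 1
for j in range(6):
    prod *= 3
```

3^6 = 729
`prod` takes the values: 1 → 3 → 9 → 27 → 81 → 243 → 729

Answer: 729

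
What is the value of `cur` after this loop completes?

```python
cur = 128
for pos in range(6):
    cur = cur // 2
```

Halve 6 times: 128 // 2^6 = 2
`cur` takes the values: 128 → 64 → 32 → 16 → 8 → 4 → 2

Answer: 2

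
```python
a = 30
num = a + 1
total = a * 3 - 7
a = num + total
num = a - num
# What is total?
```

Trace:
`a = 30` → a = 30
`num = a + 1` → num = 31
`total = a * 3 - 7` → total = 83
`a = num + total` → a = 114
`num = a - num` → num = 83
So total = 83

Answer: 83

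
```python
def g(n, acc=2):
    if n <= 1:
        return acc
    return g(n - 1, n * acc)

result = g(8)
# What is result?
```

Accumulator trace (n, acc): (8, 2) -> (7, 16) -> (6, 112) -> (5, 672) -> (4, 3360) -> (3, 13440) -> (2, 40320) -> (1, 80640) -> return 80640

Answer: 80640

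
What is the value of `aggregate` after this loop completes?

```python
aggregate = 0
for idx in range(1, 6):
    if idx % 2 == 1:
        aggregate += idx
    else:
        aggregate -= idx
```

Add odd, subtract even
`aggregate` takes the values: 0 → 1 → -1 → 2 → -2 → 3

Answer: 3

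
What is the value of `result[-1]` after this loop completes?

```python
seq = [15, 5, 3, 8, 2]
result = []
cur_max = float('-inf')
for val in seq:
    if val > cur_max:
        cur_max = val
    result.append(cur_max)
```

Running max ends at 15
`result` takes the values: [] → [15] → [15, 15] → [15, 15, 15] → [15, 15, 15, 15] → [15, 15, 15, 15, 15]
So `result[-1]` = 15

Answer: 15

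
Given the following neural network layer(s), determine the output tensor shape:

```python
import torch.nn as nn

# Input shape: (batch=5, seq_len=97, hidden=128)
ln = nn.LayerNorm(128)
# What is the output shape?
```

Input: (5, 97, 128) -> Output: (5, 97, 128)

Answer: (5, 97, 128)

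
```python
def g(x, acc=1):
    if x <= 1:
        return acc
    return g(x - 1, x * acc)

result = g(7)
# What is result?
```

Accumulator trace (n, acc): (7, 1) -> (6, 7) -> (5, 42) -> (4, 210) -> (3, 840) -> (2, 2520) -> (1, 5040) -> return 5040

Answer: 5040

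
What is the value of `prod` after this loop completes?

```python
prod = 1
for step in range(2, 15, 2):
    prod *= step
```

Product of even numbers 2 to 14
`prod` takes the values: 1 → 2 → 8 → 48 → 384 → 3840 → 46080 → 645120

Answer: 645120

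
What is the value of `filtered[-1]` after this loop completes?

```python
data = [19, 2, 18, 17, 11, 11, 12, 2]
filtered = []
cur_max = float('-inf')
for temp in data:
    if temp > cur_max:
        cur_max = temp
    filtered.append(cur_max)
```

Running max ends at 19
`filtered` takes the values: [] → [19] → [19, 19] → [19, 19, 19] → [19, 19, 19, 19] → [19, 19, 19, 19, 19] → [19, 19, 19, 19, 19, 19] → [19, 19, 19, 19, 19, 19, 19] → [19, 19, 19, 19, 19, 19, 19, 19]
So `filtered[-1]` = 19

Answer: 19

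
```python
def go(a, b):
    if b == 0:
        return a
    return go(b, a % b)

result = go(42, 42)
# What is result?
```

go(42, 42) -> go(42, 0) -> 42

Answer: 42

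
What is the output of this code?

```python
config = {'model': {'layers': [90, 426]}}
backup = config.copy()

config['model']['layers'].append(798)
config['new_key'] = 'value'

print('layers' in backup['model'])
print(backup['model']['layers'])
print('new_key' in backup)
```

Key concept: shallow copy gotcha with nested dict.
Step by step:
`config = {'model': {'layers': [90, 426]}}` → config = {'model': {'layers': [90, 426]}}
`backup = config.copy()` → backup = {'model': {'layers': [90, 426]}}
`config['model']['layers'].append(798)` → config = {'model': {'layers': [90, 426, 798]}}; backup = {'model': {'layers': [90, 426, 798]}}
`config['new_key'] = 'value'` → config = {'model': {'layers': [90, 426, 798]}, 'new_key': 'value'}
`print('layers' in backup['model'])` → prints True
`print(backup['model']['layers'])` → prints [90, 426, 798]
`print('new_key' in backup)` → prints False

Answer:
True
[90, 426, 798]
False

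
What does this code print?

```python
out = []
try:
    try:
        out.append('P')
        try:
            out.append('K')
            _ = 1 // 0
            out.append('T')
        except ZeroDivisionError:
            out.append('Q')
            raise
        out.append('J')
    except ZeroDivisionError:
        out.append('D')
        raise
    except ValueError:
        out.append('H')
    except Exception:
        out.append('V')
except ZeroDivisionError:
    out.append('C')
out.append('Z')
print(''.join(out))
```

Execution trace: 'P' (try body) → 'K' (inner try body) → 'Q' (inner except ZeroDivisionError) → 'D' (except ZeroDivisionError) → 'C' (outer except ZeroDivisionError) → 'Z' (after the try/except). Output: PKQDCZ

Answer: PKQDCZ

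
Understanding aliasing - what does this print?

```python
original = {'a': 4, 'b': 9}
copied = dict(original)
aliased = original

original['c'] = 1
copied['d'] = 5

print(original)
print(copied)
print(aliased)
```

Key concept: dict() creates copy, assignment creates alias.
Step by step:
`original = {'a': 4, 'b': 9}` → original = {'a': 4, 'b': 9}
`copied = dict(original)` → copied = {'a': 4, 'b': 9}
`aliased = original` → aliased = {'a': 4, 'b': 9} (same object as original)
`original['c'] = 1` → original = {'a': 4, 'b': 9, 'c': 1} (same object as aliased); aliased = {'a': 4, 'b': 9, 'c': 1} (same object as original)
`copied['d'] = 5` → copied = {'a': 4, 'b': 9, 'd': 5}
`print(original)` → prints {'a': 4, 'b': 9, 'c': 1}
`print(copied)` → prints {'a': 4, 'b': 9, 'd': 5}
`print(aliased)` → prints {'a': 4, 'b': 9, 'c': 1}

Answer:
{'a': 4, 'b': 9, 'c': 1}
{'a': 4, 'b': 9, 'd': 5}
{'a': 4, 'b': 9, 'c': 1}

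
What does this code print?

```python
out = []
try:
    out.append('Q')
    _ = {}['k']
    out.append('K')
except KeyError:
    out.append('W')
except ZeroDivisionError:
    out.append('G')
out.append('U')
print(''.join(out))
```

Execution trace: 'Q' (try body) → 'W' (except KeyError) → 'U' (after the try/except). Output: QWU

Answer: QWU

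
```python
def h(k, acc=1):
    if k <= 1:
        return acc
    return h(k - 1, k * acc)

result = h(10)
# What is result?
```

Accumulator trace (n, acc): (10, 1) -> (9, 10) -> (8, 90) -> (7, 720) -> (6, 5040) -> (5, 30240) -> (4, 151200) -> (3, 604800) -> (2, 1814400) -> (1, 3628800) -> return 3628800

Answer: 3628800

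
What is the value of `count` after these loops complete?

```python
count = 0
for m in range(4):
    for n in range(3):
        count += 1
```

4 * 3 = 12
`count` takes the values: 0 → 1 → 2 → 3 → 4 → 5 → 6 → 7 → 8 → 9 → 10 → 11 → 12

Answer: 12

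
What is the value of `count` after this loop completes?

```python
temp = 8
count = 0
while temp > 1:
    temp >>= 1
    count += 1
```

Count right shifts until 1
`count` takes the values: 0 → 1 → 2 → 3

Answer: 3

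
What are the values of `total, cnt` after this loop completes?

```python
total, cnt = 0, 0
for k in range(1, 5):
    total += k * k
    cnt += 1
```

Sum of squares and count
`total, cnt` takes the values: (0, 0) → (1, 0) → (1, 1) → (5, 1) → (5, 2) → (14, 2) → (14, 3) → (30, 3) → (30, 4)

Answer: 30, 4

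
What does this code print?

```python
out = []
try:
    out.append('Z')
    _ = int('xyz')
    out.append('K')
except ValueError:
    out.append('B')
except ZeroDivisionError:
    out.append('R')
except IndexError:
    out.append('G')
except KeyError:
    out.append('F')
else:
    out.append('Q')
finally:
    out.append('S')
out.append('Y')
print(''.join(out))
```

Execution trace: 'Z' (try body) → 'B' (except ValueError) → 'S' (finally) → 'Y' (after the try/except). Output: ZBSY

Answer: ZBSY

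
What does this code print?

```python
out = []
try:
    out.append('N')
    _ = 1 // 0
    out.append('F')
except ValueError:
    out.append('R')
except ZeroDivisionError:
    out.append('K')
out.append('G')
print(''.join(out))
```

Execution trace: 'N' (try body) → 'K' (except ZeroDivisionError) → 'G' (after the try/except). Output: NKG

Answer: NKG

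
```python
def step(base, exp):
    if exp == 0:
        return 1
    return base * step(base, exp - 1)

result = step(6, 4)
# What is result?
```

step(6, 4) = 6 * 6 * 6 * 6 = 1296

Answer: 1296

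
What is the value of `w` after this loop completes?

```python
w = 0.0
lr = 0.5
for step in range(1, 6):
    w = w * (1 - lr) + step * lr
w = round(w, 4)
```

Moving average with lr=0.5
`w` takes the values: 0.0 → 0.5 → 1.25 → 2.125 → 3.0625 → 4.03125 → 4.0312

Answer: 4.0312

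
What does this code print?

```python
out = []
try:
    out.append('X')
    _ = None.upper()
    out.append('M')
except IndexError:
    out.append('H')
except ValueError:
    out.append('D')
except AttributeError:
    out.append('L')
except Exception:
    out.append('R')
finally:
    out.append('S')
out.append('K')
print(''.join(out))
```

Execution trace: 'X' (try body) → 'L' (except AttributeError) → 'S' (finally) → 'K' (after the try/except). Output: XLSK

Answer: XLSK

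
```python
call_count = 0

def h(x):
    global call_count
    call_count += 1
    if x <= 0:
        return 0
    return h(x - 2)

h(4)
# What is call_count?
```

Linear recursion stepping by 2: 3 calls from x=4 down to ≤0.

Answer: 3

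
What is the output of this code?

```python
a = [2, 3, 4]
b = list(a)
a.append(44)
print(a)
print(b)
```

Key concept: list() constructor creates copy.
Step by step:
`a = [2, 3, 4]` → a = [2, 3, 4]
`b = list(a)` → b = [2, 3, 4]
`a.append(44)` → a = [2, 3, 4, 44]
`print(a)` → prints [2, 3, 4, 44]
`print(b)` → prints [2, 3, 4]

Answer:
[2, 3, 4, 44]
[2, 3, 4]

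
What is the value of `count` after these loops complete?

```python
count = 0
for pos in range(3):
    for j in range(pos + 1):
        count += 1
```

Triangle: 1 + 2 + ... + 3
`count` takes the values: 0 → 1 → 2 → 3 → 4 → 5 → 6

Answer: 6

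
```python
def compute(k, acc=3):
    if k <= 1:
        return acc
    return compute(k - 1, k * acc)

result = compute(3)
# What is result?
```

Accumulator trace (n, acc): (3, 3) -> (2, 9) -> (1, 18) -> return 18

Answer: 18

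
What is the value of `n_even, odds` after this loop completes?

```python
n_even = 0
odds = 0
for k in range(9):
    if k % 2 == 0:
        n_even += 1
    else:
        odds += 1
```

Count evens and odds in range(9)
`n_even, odds` takes the values: (0, 0) → (1, 0) → (1, 1) → (2, 1) → (2, 2) → (3, 2) → (3, 3) → (4, 3) → (4, 4) → (5, 4)

Answer: 5, 4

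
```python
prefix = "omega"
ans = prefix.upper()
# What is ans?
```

Trace:
`prefix = "omega"` → prefix = 'omega'
`ans = prefix.upper()` → ans = 'OMEGA'
So ans = 'OMEGA'

Answer: 'OMEGA'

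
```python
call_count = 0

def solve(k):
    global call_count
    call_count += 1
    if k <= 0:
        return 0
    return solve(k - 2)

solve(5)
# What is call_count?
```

Linear recursion stepping by 2: 4 calls from k=5 down to ≤0.

Answer: 4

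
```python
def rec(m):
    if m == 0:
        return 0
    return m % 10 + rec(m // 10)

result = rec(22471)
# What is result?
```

Sum of digits of 22471: 1 + 7 + 4 + 2 + 2 = 16

Answer: 16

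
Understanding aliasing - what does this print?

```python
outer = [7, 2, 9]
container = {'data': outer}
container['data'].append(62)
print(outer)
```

Key concept: dict holds reference to list.
Step by step:
`outer = [7, 2, 9]` → outer = [7, 2, 9]
`container = {'data': outer}` → container = {'data': [7, 2, 9]}
`container['data'].append(62)` → outer = [7, 2, 9, 62]; container = {'data': [7, 2, 9, 62]}
`print(outer)` → prints [7, 2, 9, 62]

Answer: [7, 2, 9, 62]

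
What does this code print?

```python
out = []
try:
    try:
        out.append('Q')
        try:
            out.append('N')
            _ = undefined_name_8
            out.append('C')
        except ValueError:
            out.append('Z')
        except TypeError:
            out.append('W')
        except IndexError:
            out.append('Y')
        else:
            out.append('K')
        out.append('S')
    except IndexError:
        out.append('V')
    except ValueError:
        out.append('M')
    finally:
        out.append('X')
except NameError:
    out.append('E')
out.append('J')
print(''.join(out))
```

Execution trace: 'Q' (try body) → 'N' (inner try body) → 'X' (finally) → 'E' (outer except NameError) → 'J' (after the try/except). Output: QNXEJ

Answer: QNXEJ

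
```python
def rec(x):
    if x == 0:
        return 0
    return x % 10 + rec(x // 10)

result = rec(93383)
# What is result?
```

Sum of digits of 93383: 3 + 8 + 3 + 3 + 9 = 26

Answer: 26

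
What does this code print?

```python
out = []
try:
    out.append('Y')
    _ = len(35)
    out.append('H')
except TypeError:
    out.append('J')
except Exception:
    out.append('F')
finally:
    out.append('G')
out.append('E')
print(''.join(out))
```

Execution trace: 'Y' (try body) → 'J' (except TypeError) → 'G' (finally) → 'E' (after the try/except). Output: YJGE

Answer: YJGE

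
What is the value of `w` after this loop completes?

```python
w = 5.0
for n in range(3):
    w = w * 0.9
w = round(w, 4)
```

Exponential decay: 5.0 * 0.9^3
`w` takes the values: 5.0 → 4.5 → 4.05 → 3.645

Answer: 3.645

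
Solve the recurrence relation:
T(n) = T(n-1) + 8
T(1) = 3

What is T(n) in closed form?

Unrolling: T(n) = T(1) + 8·(n-1) = 3 + 8(n-1) = 8n - 5.

Answer: T(n) = 8n - 5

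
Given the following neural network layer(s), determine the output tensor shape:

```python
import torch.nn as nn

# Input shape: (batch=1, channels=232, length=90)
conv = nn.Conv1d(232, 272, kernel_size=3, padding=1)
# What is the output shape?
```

Input: (1, 232, 90) -> Output: (1, 272, 90)

Answer: (1, 272, 90)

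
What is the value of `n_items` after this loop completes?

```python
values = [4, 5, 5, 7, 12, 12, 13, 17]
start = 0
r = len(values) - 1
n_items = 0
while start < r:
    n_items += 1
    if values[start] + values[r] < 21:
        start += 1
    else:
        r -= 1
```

Steps to find pair summing to 21
`n_items` takes the values: 0 → 1 → 2 → 3 → 4 → 5 → 6 → 7

Answer: 7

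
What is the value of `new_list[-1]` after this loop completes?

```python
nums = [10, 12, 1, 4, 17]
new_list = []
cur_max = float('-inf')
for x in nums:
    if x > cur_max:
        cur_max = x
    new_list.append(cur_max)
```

Running max ends at 17
`new_list` takes the values: [] → [10] → [10, 12] → [10, 12, 12] → [10, 12, 12, 12] → [10, 12, 12, 12, 17]
So `new_list[-1]` = 17

Answer: 17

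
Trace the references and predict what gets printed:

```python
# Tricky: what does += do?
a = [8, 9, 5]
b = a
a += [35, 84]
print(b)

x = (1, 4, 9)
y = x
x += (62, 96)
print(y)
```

Key concept: += behavior differs for mutable vs immutable.
Step by step:
`a = [8, 9, 5]` → a = [8, 9, 5]
`b = a` → b = [8, 9, 5] (same object as a)
`a += [35, 84]` → a = [8, 9, 5, 35, 84] (same object as b); b = [8, 9, 5, 35, 84] (same object as a)
`print(b)` → prints [8, 9, 5, 35, 84]
`x = (1, 4, 9)` → x = (1, 4, 9)
`y = x` → y = (1, 4, 9)
`x += (62, 96)` → x = (1, 4, 9, 62, 96)
`print(y)` → prints (1, 4, 9)

Answer:
[8, 9, 5, 35, 84]
(1, 4, 9)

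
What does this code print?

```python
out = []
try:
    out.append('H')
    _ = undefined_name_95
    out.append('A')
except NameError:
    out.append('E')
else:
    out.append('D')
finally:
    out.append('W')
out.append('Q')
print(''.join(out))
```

Execution trace: 'H' (try body) → 'E' (except NameError) → 'W' (finally) → 'Q' (after the try/except). Output: HEWQ

Answer: HEWQ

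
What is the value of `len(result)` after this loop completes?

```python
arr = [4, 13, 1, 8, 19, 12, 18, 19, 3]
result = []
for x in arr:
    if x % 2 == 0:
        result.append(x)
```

Count even numbers in [4, 13, 1, 8, 19, 12, 18, 19, 3]
`result` takes the values: [] → [4] → [4, 8] → [4, 8, 12] → [4, 8, 12, 18]
So `len(result)` = 4

Answer: 4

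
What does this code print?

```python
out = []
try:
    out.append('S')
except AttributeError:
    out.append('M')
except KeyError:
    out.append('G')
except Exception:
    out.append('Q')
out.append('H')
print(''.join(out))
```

Execution trace: 'S' (try body, no exception) → 'H' (after the try/except). Output: SH

Answer: SH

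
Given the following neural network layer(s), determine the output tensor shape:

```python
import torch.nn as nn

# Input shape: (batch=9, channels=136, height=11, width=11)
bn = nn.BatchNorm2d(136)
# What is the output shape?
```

Input: (9, 136, 11, 11) -> Output: (9, 136, 11, 11)

Answer: (9, 136, 11, 11)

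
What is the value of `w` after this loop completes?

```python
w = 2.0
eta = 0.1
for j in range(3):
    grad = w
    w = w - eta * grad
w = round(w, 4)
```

Gradient descent: w = 2.0 * (1 - 0.1)^3
`w` takes the values: 2.0 → 1.8 → 1.62 → 1.458

Answer: 1.458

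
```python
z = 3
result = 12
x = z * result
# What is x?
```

Trace:
`z = 3` → z = 3
`result = 12` → result = 12
`x = z * result` → x = 36
So x = 36

Answer: 36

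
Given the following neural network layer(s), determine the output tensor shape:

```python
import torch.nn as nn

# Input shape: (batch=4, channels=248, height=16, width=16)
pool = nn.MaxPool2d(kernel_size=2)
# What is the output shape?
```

Input: (4, 248, 16, 16) -> Output: (4, 248, 8, 8)

Answer: (4, 248, 8, 8)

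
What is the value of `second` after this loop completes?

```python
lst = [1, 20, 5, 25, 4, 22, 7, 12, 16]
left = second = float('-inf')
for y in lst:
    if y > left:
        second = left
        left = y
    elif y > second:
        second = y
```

Second largest (with repeats) in [1, 20, 5, 25, 4, 22, 7, 12, 16]
`second` takes the values: -inf → 1 → 5 → 20 → 22

Answer: 22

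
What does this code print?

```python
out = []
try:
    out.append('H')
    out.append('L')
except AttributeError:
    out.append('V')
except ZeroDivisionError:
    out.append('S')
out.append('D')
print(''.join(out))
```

Execution trace: 'H' (try body) → 'L' (try body, no exception) → 'D' (after the try/except). Output: HLD

Answer: HLD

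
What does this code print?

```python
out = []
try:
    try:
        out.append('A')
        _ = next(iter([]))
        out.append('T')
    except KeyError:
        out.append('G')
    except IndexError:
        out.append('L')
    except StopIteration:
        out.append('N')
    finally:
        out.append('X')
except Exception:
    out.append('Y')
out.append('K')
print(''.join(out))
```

Execution trace: 'A' (inner try body) → 'N' (inner except StopIteration) → 'X' (inner finally) → 'K' (after the try/except). Output: ANXK

Answer: ANXK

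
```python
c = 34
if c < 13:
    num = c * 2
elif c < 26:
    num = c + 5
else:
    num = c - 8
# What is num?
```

Trace:
`c = 34` → c = 34
`if c < 13: ...` → c < 13 is False, c < 26 is False, take else branch → num = 26
So num = 26

Answer: 26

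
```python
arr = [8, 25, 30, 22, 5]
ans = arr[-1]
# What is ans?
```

Trace:
`arr = [8, 25, 30, 22, 5]` → arr = [8, 25, 30, 22, 5]
`ans = arr[-1]` → ans = 5
So ans = 5

Answer: 5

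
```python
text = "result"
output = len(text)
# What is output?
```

Trace:
`text = "result"` → text = 'result'
`output = len(text)` → output = 6
So output = 6

Answer: 6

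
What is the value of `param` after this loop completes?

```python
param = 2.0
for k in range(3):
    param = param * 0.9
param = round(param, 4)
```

Exponential decay: 2.0 * 0.9^3
`param` takes the values: 2.0 → 1.8 → 1.62 → 1.458

Answer: 1.458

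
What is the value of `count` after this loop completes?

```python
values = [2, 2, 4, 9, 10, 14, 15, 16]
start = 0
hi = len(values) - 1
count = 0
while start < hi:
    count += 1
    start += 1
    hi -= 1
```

Iterations until pointers meet (list length 8)
`count` takes the values: 0 → 1 → 2 → 3 → 4

Answer: 4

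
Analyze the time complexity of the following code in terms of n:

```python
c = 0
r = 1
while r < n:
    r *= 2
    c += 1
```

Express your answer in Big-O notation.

Each loop level contributes: log n. Multiplying the contributions gives O(log n).

Answer: O(log n)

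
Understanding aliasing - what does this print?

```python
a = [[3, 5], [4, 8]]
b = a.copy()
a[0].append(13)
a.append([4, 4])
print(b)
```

Key concept: shallow copy with nested lists.
Step by step:
`a = [[3, 5], [4, 8]]` → a = [[3, 5], [4, 8]]
`b = a.copy()` → b = [[3, 5], [4, 8]]
`a[0].append(13)` → a = [[3, 5, 13], [4, 8]]; b = [[3, 5, 13], [4, 8]]
`a.append([4, 4])` → a = [[3, 5, 13], [4, 8], [4, 4]]
`print(b)` → prints [[3, 5, 13], [4, 8]]

Answer: [[3, 5, 13], [4, 8]]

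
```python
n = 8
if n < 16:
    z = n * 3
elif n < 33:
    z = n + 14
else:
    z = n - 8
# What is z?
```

Trace:
`n = 8` → n = 8
`if n < 16: ...` → n < 16 is True → z = 24
So z = 24

Answer: 24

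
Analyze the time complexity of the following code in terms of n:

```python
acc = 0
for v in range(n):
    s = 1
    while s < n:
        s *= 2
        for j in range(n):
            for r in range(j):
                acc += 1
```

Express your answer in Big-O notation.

Each loop level contributes: n × log n × n × n. Multiplying the contributions gives O(n^3 log n).

Answer: O(n^3 log n)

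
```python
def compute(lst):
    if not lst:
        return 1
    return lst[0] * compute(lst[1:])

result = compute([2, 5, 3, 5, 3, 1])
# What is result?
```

Product over [2, 5, 3, 5, 3, 1] = 2 * 5 * 3 * 5 * 3 * 1 = 450

Answer: 450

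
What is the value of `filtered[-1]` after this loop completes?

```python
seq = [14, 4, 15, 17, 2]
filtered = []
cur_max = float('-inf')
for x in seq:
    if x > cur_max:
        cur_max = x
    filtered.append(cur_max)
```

Running max ends at 17
`filtered` takes the values: [] → [14] → [14, 14] → [14, 14, 15] → [14, 14, 15, 17] → [14, 14, 15, 17, 17]
So `filtered[-1]` = 17

Answer: 17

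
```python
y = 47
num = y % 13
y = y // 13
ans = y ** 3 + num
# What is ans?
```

Trace:
`y = 47` → y = 47
`num = y % 13` → num = 8
`y = y // 13` → y = 3
`ans = y ** 3 + num` → ans = 35
So ans = 35

Answer: 35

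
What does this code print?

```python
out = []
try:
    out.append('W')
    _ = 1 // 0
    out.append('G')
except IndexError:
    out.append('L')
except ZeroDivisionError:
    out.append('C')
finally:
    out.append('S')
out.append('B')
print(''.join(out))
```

Execution trace: 'W' (try body) → 'C' (except ZeroDivisionError) → 'S' (finally) → 'B' (after the try/except). Output: WCSB

Answer: WCSB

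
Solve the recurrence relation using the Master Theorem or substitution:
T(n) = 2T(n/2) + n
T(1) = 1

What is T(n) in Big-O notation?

By Master Theorem: a=2, b=2, f(n)=n. Since log_2(2) = 1 and f(n) = Θ(n^1), Case 2 applies. T(n) = O(n log n).

Answer: O(n log n)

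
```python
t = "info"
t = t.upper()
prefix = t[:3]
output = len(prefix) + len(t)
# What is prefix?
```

Trace:
`t = "info"` → t = 'info'
`t = t.upper()` → t = 'INFO'
`prefix = t[:3]` → prefix = 'INF'
`output = len(prefix) + len(t)` → output = 7
So prefix = 'INF'

Answer: 'INF'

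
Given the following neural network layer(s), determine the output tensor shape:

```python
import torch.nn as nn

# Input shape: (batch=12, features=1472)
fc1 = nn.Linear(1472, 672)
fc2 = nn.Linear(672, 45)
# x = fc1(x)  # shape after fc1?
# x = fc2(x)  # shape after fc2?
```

Input: (12, 1472) -> after fc1: (12, 672) -> Output: (12, 45)

Answer: (12, 45)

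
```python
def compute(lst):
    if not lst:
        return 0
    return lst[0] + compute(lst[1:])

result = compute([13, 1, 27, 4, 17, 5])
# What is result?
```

13 + 1 + 27 + 4 + 17 + 5 + 0 = 67

Answer: 67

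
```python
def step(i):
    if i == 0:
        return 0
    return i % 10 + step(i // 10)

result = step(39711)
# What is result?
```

Sum of digits of 39711: 1 + 1 + 7 + 9 + 3 = 21

Answer: 21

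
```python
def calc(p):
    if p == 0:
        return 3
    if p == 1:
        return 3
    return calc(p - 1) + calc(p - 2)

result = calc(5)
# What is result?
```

Build up from base cases: calc(0)=3, calc(1)=3, calc(2)=6, calc(3)=9, calc(4)=15, calc(5)=24

Answer: 24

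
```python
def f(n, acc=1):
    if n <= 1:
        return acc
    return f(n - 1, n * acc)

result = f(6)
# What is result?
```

Accumulator trace (n, acc): (6, 1) -> (5, 6) -> (4, 30) -> (3, 120) -> (2, 360) -> (1, 720) -> return 720

Answer: 720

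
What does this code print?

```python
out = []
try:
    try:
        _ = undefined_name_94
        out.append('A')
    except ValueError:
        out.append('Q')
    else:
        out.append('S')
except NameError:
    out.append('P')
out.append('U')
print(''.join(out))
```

Execution trace: 'P' (outer except NameError) → 'U' (after the try/except). Output: PU

Answer: PU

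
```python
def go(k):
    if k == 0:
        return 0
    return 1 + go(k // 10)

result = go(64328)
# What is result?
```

Count of digits of 64328: 5

Answer: 5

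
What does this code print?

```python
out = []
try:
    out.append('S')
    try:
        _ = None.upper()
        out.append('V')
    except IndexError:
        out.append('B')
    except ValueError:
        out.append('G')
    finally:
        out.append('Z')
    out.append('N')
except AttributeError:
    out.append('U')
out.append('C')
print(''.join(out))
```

Execution trace: 'S' (try body) → 'Z' (inner finally) → 'U' (except AttributeError) → 'C' (after the try/except). Output: SZUC

Answer: SZUC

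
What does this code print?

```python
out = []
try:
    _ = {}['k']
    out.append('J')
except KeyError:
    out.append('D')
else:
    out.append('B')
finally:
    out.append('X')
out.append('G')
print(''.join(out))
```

Execution trace: 'D' (except KeyError) → 'X' (finally) → 'G' (after the try/except). Output: DXG

Answer: DXG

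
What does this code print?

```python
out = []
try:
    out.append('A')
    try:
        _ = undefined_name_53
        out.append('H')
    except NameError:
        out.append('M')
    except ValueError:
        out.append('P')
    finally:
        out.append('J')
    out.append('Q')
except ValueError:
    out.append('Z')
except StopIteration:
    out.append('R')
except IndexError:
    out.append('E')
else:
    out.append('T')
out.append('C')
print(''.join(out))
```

Execution trace: 'A' (try body) → 'M' (inner except NameError) → 'J' (inner finally) → 'Q' (try body, no exception) → 'T' (else) → 'C' (after the try/except). Output: AMJQTC

Answer: AMJQTC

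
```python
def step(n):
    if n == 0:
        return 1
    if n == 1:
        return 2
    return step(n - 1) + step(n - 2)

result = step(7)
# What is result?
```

Build up from base cases: step(0)=1, step(1)=2, step(2)=3, step(3)=5, step(4)=8, step(5)=13, step(6)=21, ..., step(7)=34

Answer: 34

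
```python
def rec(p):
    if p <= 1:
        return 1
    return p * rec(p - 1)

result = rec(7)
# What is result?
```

rec(7) = 7 * 6 * 5 * 4 * 3 * 2 * 1 = 5040

Answer: 5040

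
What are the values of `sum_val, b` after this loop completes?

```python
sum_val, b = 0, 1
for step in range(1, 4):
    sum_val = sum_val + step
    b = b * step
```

Sum and factorial of 1 to 3
`sum_val, b` takes the values: (0, 1) → (1, 1) → (3, 1) → (3, 2) → (6, 2) → (6, 6)

Answer: 6, 6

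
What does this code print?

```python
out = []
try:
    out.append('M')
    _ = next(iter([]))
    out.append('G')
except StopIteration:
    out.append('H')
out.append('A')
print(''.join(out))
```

Execution trace: 'M' (try body) → 'H' (except StopIteration) → 'A' (after the try/except). Output: MHA

Answer: MHA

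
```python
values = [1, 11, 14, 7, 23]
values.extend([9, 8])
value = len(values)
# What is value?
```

Trace:
`values = [1, 11, 14, 7, 23]` → values = [1, 11, 14, 7, 23]
`values.extend([9, 8])` → values = [1, 11, 14, 7, 23, 9, 8]
`value = len(values)` → value = 7
So value = 7

Answer: 7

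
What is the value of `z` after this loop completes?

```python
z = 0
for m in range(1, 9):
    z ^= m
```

XOR of 1 to 8
`z` takes the values: 0 → 1 → 3 → 0 → 4 → 1 → 7 → 0 → 8

Answer: 8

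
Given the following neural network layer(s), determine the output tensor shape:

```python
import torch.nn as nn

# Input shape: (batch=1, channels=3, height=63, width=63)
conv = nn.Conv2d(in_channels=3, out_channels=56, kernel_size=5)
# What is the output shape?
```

Input: (1, 3, 63, 63) -> Output: (1, 56, 59, 59)

Answer: (1, 56, 59, 59)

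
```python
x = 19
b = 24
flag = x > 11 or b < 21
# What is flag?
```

Trace:
`x = 19` → x = 19
`b = 24` → b = 24
`flag = x > 11 or b < 21` → flag = True
So flag = True

Answer: True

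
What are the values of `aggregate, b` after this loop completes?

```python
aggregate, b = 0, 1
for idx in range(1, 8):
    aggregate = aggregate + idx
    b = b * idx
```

Sum and factorial of 1 to 7
`aggregate, b` takes the values: (0, 1) → (1, 1) → (3, 1) → (3, 2) → (6, 2) → (6, 6) → (10, 6) → (10, 24) → (15, 24) → (15, 120) → (21, 120) → (21, 720) → (28, 720) → (28, 5040)

Answer: 28, 5040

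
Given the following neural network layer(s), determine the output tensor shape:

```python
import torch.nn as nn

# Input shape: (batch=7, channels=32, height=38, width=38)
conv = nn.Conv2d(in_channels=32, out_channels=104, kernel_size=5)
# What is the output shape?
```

Input: (7, 32, 38, 38) -> Output: (7, 104, 34, 34)

Answer: (7, 104, 34, 34)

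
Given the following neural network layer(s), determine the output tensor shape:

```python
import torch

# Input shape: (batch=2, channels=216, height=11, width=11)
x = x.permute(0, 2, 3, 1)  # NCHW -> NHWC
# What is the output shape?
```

Input: (2, 216, 11, 11) -> Output: (2, 11, 11, 216)

Answer: (2, 11, 11, 216)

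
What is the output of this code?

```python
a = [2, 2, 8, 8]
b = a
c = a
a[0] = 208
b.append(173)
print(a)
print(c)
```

Key concept: multiple aliases.
Step by step:
`a = [2, 2, 8, 8]` → a = [2, 2, 8, 8]
`b = a` → b = [2, 2, 8, 8] (same object as a)
`c = a` → c = [2, 2, 8, 8] (same object as a, b)
`a[0] = 208` → a = [208, 2, 8, 8] (same object as b, c); b = [208, 2, 8, 8] (same object as a, c); c = [208, 2, 8, 8] (same object as a, b)
`b.append(173)` → a = [208, 2, 8, 8, 173] (same object as b, c); b = [208, 2, 8, 8, 173] (same object as a, c); c = [208, 2, 8, 8, 173] (same object as a, b)
`print(a)` → prints [208, 2, 8, 8, 173]
`print(c)` → prints [208, 2, 8, 8, 173]

Answer:
[208, 2, 8, 8, 173]
[208, 2, 8, 8, 173]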